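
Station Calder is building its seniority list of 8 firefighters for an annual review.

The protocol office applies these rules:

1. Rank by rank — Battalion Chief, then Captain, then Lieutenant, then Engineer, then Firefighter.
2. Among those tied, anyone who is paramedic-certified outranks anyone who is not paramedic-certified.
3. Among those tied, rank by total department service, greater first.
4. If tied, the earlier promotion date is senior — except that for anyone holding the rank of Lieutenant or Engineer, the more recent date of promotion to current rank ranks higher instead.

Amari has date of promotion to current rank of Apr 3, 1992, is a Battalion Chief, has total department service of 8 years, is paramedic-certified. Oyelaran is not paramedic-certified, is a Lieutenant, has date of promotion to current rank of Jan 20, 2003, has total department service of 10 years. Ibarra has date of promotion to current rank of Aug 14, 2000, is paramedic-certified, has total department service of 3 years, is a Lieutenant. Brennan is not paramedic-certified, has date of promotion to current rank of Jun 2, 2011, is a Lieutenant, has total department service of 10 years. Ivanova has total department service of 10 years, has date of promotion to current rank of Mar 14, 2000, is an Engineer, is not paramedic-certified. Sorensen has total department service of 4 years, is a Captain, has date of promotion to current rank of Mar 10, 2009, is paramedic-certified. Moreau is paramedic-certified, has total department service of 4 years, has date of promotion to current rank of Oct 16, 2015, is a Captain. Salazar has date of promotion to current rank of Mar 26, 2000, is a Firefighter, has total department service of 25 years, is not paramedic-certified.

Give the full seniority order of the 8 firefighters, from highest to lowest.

Amari, Sorensen, Moreau, Ibarra, Brennan, Oyelaran, Ivanova, Salazar

By rank: Amari (Battalion Chief); then Sorensen and Moreau (Captain); then Ibarra, Brennan and Oyelaran (Lieutenant); then Ivanova (Engineer); then Salazar (Firefighter).
Sorensen and Moreau are each paramedic-certified, so the next rule applies.
Sorensen and Moreau both have total department service 4 years, so the next rule applies.
Among Sorensen and Moreau, by date of promotion to current rank (earlier first): Sorensen (Mar 10, 2009) before Moreau (Oct 16, 2015).
Among Ibarra, Brennan and Oyelaran, paramedic-certified before not paramedic-certified: Ibarra (paramedic-certified) before Brennan and Oyelaran (not paramedic-certified).
Brennan and Oyelaran both have total department service 10 years, so the next rule applies.
Among Brennan and Oyelaran, by date of promotion to current rank (later first) (reversed rule for this group): Brennan (Jun 2, 2011) before Oyelaran (Jan 20, 2003).
Full order: Amari, Sorensen, Moreau, Ibarra, Brennan, Oyelaran, Ivanova, Salazar.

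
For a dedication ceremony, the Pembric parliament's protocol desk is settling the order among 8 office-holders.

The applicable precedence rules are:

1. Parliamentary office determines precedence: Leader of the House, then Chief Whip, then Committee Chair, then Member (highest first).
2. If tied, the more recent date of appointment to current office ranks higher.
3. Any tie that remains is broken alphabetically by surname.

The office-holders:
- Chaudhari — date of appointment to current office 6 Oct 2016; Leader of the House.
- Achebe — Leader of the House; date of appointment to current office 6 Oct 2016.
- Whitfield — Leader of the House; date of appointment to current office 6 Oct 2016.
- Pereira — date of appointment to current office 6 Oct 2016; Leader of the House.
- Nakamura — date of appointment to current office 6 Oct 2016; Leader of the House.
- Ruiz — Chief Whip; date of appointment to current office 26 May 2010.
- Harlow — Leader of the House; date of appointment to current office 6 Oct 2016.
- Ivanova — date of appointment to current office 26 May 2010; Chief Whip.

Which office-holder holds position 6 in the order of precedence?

Whitfield

By parliamentary office: Achebe, Chaudhari, Harlow, Nakamura, Pereira and Whitfield (Leader of the House); then Ivanova and Ruiz (Chief Whip).
Achebe, Chaudhari, Harlow, Nakamura, Pereira and Whitfield all have date of appointment to current office 6 Oct 2016, so the next rule applies.
Among Achebe, Chaudhari, Harlow, Nakamura, Pereira and Whitfield, alphabetically by surname: Achebe before Chaudhari before Harlow before Nakamura before Pereira before Whitfield.
Ivanova and Ruiz both have date of appointment to current office 26 May 2010, so the next rule applies.
Among Ivanova and Ruiz, alphabetically by surname: Ivanova before Ruiz.
Order: Achebe, Chaudhari, Harlow, Nakamura, Pereira, Whitfield, Ivanova, Ruiz.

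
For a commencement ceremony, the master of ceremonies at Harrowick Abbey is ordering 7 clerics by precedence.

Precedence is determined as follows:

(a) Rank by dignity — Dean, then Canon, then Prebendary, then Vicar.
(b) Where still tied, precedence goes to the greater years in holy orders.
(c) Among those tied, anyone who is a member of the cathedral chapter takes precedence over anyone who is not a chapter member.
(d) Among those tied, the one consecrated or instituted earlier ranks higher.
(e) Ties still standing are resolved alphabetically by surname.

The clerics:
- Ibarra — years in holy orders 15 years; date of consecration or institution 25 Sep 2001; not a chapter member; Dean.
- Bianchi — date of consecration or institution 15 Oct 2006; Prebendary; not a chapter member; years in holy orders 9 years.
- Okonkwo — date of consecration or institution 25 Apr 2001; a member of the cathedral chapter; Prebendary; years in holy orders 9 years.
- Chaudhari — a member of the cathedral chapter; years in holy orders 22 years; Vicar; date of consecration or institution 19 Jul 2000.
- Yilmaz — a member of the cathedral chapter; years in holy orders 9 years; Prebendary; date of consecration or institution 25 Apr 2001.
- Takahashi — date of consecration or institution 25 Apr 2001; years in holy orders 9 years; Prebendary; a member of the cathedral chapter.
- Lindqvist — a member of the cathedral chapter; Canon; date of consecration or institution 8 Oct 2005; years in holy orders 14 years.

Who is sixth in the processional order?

By dignity: Ibarra (Dean); then Lindqvist (Canon); then Okonkwo, Takahashi, Yilmaz and Bianchi (Prebendary); then Chaudhari (Vicar).
Okonkwo, Takahashi, Yilmaz and Bianchi all have years in holy orders 9 years, so the next rule applies.
Among Okonkwo, Takahashi, Yilmaz and Bianchi, a member of the cathedral chapter before not a chapter member: Okonkwo, Takahashi and Yilmaz (a member of the cathedral chapter) before Bianchi (not a chapter member).
Okonkwo, Takahashi and Yilmaz all have date of consecration or institution 25 Apr 2001, so the next rule applies.
Among Okonkwo, Takahashi and Yilmaz, alphabetically by surname: Okonkwo before Takahashi before Yilmaz.
Order: Ibarra, Lindqvist, Okonkwo, Takahashi, Yilmaz, Bianchi, Chaudhari.

Bianchi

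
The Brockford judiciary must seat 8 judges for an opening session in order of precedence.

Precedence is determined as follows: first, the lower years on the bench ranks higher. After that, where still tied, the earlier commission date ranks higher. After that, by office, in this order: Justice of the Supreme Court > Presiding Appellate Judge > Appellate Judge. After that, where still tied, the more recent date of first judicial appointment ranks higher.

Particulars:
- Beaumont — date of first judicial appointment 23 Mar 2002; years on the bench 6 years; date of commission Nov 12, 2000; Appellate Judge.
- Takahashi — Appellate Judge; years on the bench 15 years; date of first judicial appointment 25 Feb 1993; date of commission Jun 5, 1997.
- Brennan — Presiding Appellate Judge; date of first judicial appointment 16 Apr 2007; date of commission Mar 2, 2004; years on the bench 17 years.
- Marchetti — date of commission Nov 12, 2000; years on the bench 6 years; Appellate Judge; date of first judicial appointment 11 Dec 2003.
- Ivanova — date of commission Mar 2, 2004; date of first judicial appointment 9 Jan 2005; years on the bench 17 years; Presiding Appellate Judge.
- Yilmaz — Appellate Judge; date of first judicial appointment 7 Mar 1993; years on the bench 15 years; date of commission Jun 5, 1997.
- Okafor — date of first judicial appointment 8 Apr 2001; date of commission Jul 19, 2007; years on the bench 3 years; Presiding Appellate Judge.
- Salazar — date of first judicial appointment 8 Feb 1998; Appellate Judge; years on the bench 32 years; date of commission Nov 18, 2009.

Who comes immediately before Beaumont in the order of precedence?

Marchetti

By years on the bench (lower first): Okafor (3 years); then Marchetti and Beaumont (both 6 years); then Yilmaz and Takahashi (both 15 years); then Brennan and Ivanova (both 17 years); then Salazar (32 years).
Marchetti and Beaumont both have date of commission Nov 12, 2000, so the next rule applies.
Marchetti and Beaumont are each Appellate Judge, so the next rule applies.
Among Marchetti and Beaumont, by date of first judicial appointment (later first): Marchetti (11 Dec 2003) before Beaumont (23 Mar 2002).
Yilmaz and Takahashi both have date of commission Jun 5, 1997, so the next rule applies.
Yilmaz and Takahashi are each Appellate Judge, so the next rule applies.
Among Yilmaz and Takahashi, by date of first judicial appointment (later first): Yilmaz (7 Mar 1993) before Takahashi (25 Feb 1993).
Brennan and Ivanova both have date of commission Mar 2, 2004, so the next rule applies.
Brennan and Ivanova are each Presiding Appellate Judge, so the next rule applies.
Among Brennan and Ivanova, by date of first judicial appointment (later first): Brennan (16 Apr 2007) before Ivanova (9 Jan 2005).
Order: Okafor, Marchetti, Beaumont, Yilmaz, Takahashi, Brennan, Ivanova, Salazar.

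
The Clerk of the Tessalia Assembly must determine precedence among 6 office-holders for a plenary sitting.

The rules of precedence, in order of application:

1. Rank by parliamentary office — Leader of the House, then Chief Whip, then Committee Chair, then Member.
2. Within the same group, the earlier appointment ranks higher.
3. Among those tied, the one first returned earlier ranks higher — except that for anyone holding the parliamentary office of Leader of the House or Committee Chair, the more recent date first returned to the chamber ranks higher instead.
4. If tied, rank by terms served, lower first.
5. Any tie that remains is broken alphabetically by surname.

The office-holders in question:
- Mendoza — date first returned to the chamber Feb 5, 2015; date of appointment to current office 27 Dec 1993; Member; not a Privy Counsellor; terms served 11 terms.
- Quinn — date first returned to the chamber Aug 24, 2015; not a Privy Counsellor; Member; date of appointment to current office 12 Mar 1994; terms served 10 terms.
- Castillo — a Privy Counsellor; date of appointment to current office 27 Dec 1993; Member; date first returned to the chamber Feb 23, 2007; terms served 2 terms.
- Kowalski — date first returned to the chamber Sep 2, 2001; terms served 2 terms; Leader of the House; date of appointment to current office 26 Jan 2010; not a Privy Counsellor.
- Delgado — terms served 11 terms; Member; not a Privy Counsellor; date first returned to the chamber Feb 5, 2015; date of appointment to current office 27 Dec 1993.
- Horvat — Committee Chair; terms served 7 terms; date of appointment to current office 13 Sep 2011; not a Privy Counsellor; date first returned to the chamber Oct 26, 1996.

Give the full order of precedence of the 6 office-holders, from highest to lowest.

Kowalski, Horvat, Castillo, Delgado, Mendoza, Quinn

By parliamentary office: Kowalski (Leader of the House); then Horvat (Committee Chair); then Castillo, Delgado, Mendoza and Quinn (Member).
Among Castillo, Delgado, Mendoza and Quinn, by date of appointment to current office (earlier first): Castillo, Delgado and Mendoza (27 Dec 1993) before Quinn (12 Mar 1994).
Among Castillo, Delgado and Mendoza, by date first returned to the chamber (earlier first): Castillo (Feb 23, 2007) before Delgado and Mendoza (Feb 5, 2015).
Delgado and Mendoza both have terms served 11 terms, so the next rule applies.
Among Delgado and Mendoza, alphabetically by surname: Delgado before Mendoza.
Full order: Kowalski, Horvat, Castillo, Delgado, Mendoza, Quinn.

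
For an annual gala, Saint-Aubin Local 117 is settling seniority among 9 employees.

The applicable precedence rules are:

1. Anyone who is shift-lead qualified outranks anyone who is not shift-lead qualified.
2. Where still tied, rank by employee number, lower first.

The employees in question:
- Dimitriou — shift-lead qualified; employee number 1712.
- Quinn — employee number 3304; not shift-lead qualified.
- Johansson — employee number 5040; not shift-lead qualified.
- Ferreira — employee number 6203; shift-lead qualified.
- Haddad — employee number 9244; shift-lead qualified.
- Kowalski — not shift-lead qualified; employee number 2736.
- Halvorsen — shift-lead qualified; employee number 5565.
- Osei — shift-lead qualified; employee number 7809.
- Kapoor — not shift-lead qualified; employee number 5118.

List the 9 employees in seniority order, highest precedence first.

Dimitriou, Halvorsen, Ferreira, Osei, Haddad, Kowalski, Quinn, Johansson, Kapoor

By the first rule: Dimitriou, Halvorsen, Ferreira, Osei and Haddad (each shift-lead qualified); then Kowalski, Quinn, Johansson and Kapoor (each not shift-lead qualified).
Among Dimitriou, Halvorsen, Ferreira, Osei and Haddad, by employee number (lower first): Dimitriou (1712) before Halvorsen (5565) before Ferreira (6203) before Osei (7809) before Haddad (9244).
Among Kowalski, Quinn, Johansson and Kapoor, by employee number (lower first): Kowalski (2736) before Quinn (3304) before Johansson (5040) before Kapoor (5118).
Full order: Dimitriou, Halvorsen, Ferreira, Osei, Haddad, Kowalski, Quinn, Johansson, Kapoor.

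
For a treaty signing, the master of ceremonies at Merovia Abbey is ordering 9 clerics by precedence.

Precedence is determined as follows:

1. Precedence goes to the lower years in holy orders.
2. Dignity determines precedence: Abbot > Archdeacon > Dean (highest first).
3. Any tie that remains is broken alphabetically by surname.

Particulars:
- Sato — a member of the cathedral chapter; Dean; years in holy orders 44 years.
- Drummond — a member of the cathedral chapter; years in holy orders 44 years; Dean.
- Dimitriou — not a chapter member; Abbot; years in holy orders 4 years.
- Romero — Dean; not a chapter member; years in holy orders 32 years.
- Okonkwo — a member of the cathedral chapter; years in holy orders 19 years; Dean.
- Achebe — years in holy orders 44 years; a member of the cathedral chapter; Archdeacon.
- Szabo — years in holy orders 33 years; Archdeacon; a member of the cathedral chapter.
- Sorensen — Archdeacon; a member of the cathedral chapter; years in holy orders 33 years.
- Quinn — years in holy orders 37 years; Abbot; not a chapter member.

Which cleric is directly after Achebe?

Drummond

By years in holy orders (lower first): Dimitriou (4 years); then Okonkwo (19 years); then Romero (32 years); then Sorensen and Szabo (both 33 years); then Quinn (37 years); then Achebe, Drummond and Sato (each 44 years).
Sorensen and Szabo are each Archdeacon, so the next rule applies.
Among Sorensen and Szabo, alphabetically by surname: Sorensen before Szabo.
Among Achebe, Drummond and Sato, by dignity: Achebe (Archdeacon) before Drummond and Sato (Dean).
Among Drummond and Sato, alphabetically by surname: Drummond before Sato.
Order: Dimitriou, Okonkwo, Romero, Sorensen, Szabo, Quinn, Achebe, Drummond, Sato.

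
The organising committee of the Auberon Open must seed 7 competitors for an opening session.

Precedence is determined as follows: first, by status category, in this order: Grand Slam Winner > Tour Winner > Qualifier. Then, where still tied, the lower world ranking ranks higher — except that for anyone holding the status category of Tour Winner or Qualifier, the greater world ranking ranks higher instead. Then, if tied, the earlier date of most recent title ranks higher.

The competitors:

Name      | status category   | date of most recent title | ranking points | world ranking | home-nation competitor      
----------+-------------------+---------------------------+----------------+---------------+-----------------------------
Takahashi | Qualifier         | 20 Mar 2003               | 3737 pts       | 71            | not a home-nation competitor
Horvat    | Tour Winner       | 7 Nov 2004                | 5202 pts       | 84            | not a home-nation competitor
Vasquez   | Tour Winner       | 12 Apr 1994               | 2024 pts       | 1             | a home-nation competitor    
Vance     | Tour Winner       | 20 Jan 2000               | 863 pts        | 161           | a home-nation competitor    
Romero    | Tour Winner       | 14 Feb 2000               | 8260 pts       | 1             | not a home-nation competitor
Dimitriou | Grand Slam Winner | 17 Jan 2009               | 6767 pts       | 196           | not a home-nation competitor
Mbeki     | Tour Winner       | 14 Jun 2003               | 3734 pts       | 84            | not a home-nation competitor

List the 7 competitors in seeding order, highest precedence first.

By status category: Dimitriou (Grand Slam Winner); then Vance, Mbeki, Horvat, Vasquez and Romero (Tour Winner); then Takahashi (Qualifier).
Among Vance, Mbeki, Horvat, Vasquez and Romero, by world ranking (higher first) (reversed rule for this group): Vance (161) before Mbeki and Horvat (84) before Vasquez and Romero (1).
Among Mbeki and Horvat, by date of most recent title (earlier first): Mbeki (14 Jun 2003) before Horvat (7 Nov 2004).
Among Vasquez and Romero, by date of most recent title (earlier first): Vasquez (12 Apr 1994) before Romero (14 Feb 2000).
Full order: Dimitriou, Vance, Mbeki, Horvat, Vasquez, Romero, Takahashi.

Dimitriou, Vance, Mbeki, Horvat, Vasquez, Romero, Takahashi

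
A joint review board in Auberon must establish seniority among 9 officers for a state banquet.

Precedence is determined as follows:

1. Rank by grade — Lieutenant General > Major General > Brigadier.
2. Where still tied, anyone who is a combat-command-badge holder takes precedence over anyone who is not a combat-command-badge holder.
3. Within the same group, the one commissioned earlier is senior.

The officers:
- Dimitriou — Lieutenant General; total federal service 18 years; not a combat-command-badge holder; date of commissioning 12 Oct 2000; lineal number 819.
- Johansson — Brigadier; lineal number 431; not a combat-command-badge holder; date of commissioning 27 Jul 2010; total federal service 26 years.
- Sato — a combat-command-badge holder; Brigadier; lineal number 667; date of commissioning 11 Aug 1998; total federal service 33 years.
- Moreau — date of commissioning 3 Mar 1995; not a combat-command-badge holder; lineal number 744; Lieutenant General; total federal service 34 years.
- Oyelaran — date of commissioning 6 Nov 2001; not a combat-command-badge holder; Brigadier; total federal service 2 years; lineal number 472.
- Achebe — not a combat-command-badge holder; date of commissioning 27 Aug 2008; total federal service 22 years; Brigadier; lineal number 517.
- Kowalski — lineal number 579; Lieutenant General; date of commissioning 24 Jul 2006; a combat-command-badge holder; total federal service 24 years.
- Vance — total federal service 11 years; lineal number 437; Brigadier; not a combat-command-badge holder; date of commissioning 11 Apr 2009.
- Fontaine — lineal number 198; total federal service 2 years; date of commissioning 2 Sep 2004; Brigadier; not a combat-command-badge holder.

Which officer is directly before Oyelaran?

Sato

By grade: Kowalski, Moreau and Dimitriou (Lieutenant General); then Sato, Oyelaran, Fontaine, Achebe, Vance and Johansson (Brigadier).
Among Kowalski, Moreau and Dimitriou, a combat-command-badge holder before not a combat-command-badge holder: Kowalski (a combat-command-badge holder) before Moreau and Dimitriou (not a combat-command-badge holder).
Among Moreau and Dimitriou, by date of commissioning (earlier first): Moreau (3 Mar 1995) before Dimitriou (12 Oct 2000).
Among Sato, Oyelaran, Fontaine, Achebe, Vance and Johansson, a combat-command-badge holder before not a combat-command-badge holder: Sato (a combat-command-badge holder) before Oyelaran, Fontaine, Achebe, Vance and Johansson (not a combat-command-badge holder).
Among Oyelaran, Fontaine, Achebe, Vance and Johansson, by date of commissioning (earlier first): Oyelaran (6 Nov 2001) before Fontaine (2 Sep 2004) before Achebe (27 Aug 2008) before Vance (11 Apr 2009) before Johansson (27 Jul 2010).
Order: Kowalski, Moreau, Dimitriou, Sato, Oyelaran, Fontaine, Achebe, Vance, Johansson.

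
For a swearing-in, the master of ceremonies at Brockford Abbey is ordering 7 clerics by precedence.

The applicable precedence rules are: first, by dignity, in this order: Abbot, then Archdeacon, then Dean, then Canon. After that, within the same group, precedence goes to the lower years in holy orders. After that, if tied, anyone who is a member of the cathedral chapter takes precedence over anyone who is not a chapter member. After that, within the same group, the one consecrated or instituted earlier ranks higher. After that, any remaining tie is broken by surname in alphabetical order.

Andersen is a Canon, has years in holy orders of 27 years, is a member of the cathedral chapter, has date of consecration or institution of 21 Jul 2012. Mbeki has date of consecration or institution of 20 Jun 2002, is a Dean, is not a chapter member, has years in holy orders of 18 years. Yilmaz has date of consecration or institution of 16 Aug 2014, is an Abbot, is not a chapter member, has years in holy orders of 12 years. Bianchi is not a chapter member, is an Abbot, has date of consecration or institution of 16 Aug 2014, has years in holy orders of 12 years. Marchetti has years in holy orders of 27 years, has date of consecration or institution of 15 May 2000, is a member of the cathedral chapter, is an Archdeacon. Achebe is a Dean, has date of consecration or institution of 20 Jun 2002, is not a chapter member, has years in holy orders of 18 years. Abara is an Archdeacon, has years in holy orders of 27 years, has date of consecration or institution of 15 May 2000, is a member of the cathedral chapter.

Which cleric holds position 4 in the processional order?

By dignity: Bianchi and Yilmaz (Abbot); then Abara and Marchetti (Archdeacon); then Achebe and Mbeki (Dean); then Andersen (Canon).
Bianchi and Yilmaz both have years in holy orders 12 years, so the next rule applies.
Bianchi and Yilmaz are each not a chapter member, so the next rule applies.
Bianchi and Yilmaz both have date of consecration or institution 16 Aug 2014, so the next rule applies.
Among Bianchi and Yilmaz, alphabetically by surname: Bianchi before Yilmaz.
Abara and Marchetti both have years in holy orders 27 years, so the next rule applies.
Abara and Marchetti are each a member of the cathedral chapter, so the next rule applies.
Abara and Marchetti both have date of consecration or institution 15 May 2000, so the next rule applies.
Among Abara and Marchetti, alphabetically by surname: Abara before Marchetti.
Achebe and Mbeki both have years in holy orders 18 years, so the next rule applies.
Achebe and Mbeki are each not a chapter member, so the next rule applies.
Achebe and Mbeki both have date of consecration or institution 20 Jun 2002, so the next rule applies.
Among Achebe and Mbeki, alphabetically by surname: Achebe before Mbeki.
Order: Bianchi, Yilmaz, Abara, Marchetti, Achebe, Mbeki, Andersen.

Marchetti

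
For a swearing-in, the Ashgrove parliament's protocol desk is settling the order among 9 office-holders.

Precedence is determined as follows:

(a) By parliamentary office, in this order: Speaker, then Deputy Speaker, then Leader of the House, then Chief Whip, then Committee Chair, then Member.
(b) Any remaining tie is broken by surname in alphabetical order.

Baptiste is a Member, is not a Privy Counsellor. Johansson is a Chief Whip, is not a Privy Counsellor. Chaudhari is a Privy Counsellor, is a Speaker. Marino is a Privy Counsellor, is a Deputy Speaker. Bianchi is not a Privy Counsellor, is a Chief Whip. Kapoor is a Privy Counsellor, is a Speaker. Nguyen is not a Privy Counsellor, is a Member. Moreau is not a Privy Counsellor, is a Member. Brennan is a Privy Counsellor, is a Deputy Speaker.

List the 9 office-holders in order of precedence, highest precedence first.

Chaudhari, Kapoor, Brennan, Marino, Bianchi, Johansson, Baptiste, Moreau, Nguyen

By parliamentary office: Chaudhari and Kapoor (Speaker); then Brennan and Marino (Deputy Speaker); then Bianchi and Johansson (Chief Whip); then Baptiste, Moreau and Nguyen (Member).
Among Chaudhari and Kapoor, alphabetically by surname: Chaudhari before Kapoor.
Among Brennan and Marino, alphabetically by surname: Brennan before Marino.
Among Bianchi and Johansson, alphabetically by surname: Bianchi before Johansson.
Among Baptiste, Moreau and Nguyen, alphabetically by surname: Baptiste before Moreau before Nguyen.
Full order: Chaudhari, Kapoor, Brennan, Marino, Bianchi, Johansson, Baptiste, Moreau, Nguyen.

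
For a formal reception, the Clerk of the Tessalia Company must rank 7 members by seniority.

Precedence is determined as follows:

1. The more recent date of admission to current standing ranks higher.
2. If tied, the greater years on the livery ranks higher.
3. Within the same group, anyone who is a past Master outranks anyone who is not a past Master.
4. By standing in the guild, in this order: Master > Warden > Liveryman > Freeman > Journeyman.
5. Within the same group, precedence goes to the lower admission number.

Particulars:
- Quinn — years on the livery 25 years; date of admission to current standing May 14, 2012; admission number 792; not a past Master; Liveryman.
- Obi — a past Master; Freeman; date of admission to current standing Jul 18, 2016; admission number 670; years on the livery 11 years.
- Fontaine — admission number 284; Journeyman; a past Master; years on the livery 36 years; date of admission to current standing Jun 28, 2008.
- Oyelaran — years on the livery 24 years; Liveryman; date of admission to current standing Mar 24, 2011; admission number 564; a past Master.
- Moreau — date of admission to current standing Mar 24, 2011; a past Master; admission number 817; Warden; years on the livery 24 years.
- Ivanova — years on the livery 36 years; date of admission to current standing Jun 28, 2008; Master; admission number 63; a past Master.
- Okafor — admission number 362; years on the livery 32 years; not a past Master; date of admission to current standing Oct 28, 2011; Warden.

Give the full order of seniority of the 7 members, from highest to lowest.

By date of admission to current standing (later first): Obi (Jul 18, 2016); then Quinn (May 14, 2012); then Okafor (Oct 28, 2011); then Moreau and Oyelaran (both Mar 24, 2011); then Ivanova and Fontaine (both Jun 28, 2008).
Moreau and Oyelaran both have years on the livery 24 years, so the next rule applies.
Moreau and Oyelaran are each a past Master, so the next rule applies.
Among Moreau and Oyelaran, by standing in the guild: Moreau (Warden) before Oyelaran (Liveryman).
Ivanova and Fontaine both have years on the livery 36 years, so the next rule applies.
Ivanova and Fontaine are each a past Master, so the next rule applies.
Among Ivanova and Fontaine, by standing in the guild: Ivanova (Master) before Fontaine (Journeyman).
Full order: Obi, Quinn, Okafor, Moreau, Oyelaran, Ivanova, Fontaine.

Obi, Quinn, Okafor, Moreau, Oyelaran, Ivanova, Fontaine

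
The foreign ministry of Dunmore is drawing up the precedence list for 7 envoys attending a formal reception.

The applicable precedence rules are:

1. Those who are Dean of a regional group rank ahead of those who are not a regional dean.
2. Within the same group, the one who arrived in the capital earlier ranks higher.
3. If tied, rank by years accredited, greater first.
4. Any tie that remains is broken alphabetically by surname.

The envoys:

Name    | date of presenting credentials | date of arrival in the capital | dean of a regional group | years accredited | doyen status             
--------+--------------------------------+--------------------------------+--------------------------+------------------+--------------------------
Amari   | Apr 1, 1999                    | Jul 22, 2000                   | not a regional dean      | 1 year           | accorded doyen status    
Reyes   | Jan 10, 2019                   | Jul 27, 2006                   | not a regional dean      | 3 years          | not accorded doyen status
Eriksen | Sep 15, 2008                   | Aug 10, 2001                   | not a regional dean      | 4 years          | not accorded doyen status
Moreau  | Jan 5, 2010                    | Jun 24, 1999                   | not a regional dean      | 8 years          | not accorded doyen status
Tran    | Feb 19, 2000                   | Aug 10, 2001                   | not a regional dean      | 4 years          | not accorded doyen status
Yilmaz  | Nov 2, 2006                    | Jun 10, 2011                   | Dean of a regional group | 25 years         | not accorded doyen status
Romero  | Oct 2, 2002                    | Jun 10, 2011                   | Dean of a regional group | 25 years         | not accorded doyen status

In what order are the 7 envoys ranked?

By the first rule: Romero and Yilmaz (both Dean of a regional group); then Moreau, Amari, Eriksen, Tran and Reyes (each not a regional dean).
Romero and Yilmaz both have date of arrival in the capital Jun 10, 2011, so the next rule applies.
Romero and Yilmaz both have years accredited 25 years, so the next rule applies.
Among Romero and Yilmaz, alphabetically by surname: Romero before Yilmaz.
Among Moreau, Amari, Eriksen, Tran and Reyes, by date of arrival in the capital (earlier first): Moreau (Jun 24, 1999) before Amari (Jul 22, 2000) before Eriksen and Tran (Aug 10, 2001) before Reyes (Jul 27, 2006).
Eriksen and Tran both have years accredited 4 years, so the next rule applies.
Among Eriksen and Tran, alphabetically by surname: Eriksen before Tran.
Full order: Romero, Yilmaz, Moreau, Amari, Eriksen, Tran, Reyes.

Romero, Yilmaz, Moreau, Amari, Eriksen, Tran, Reyes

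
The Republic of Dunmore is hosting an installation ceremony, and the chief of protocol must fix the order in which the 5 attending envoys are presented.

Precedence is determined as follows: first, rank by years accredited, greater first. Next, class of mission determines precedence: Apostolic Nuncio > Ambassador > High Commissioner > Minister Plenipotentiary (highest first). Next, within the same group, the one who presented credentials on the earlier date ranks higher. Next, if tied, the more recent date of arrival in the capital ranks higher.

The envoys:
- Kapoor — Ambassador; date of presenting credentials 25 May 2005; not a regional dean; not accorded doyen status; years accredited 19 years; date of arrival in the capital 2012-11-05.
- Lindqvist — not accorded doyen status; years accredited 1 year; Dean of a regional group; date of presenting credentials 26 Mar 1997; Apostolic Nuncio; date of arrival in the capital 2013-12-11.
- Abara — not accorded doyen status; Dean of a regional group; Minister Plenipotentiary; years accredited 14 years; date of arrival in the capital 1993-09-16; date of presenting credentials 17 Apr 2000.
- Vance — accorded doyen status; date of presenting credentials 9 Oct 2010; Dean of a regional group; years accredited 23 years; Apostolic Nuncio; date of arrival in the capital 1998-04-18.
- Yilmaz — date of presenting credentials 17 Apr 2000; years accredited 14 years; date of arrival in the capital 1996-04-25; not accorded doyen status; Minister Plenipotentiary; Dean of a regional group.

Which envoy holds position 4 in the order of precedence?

Abara

By years accredited (higher first): Vance (23 years); then Kapoor (19 years); then Yilmaz and Abara (both 14 years); then Lindqvist (1 year).
Yilmaz and Abara are each Minister Plenipotentiary, so the next rule applies.
Yilmaz and Abara both have date of presenting credentials 17 Apr 2000, so the next rule applies.
Among Yilmaz and Abara, by date of arrival in the capital (later first): Yilmaz (1996-04-25) before Abara (1993-09-16).
Order: Vance, Kapoor, Yilmaz, Abara, Lindqvist.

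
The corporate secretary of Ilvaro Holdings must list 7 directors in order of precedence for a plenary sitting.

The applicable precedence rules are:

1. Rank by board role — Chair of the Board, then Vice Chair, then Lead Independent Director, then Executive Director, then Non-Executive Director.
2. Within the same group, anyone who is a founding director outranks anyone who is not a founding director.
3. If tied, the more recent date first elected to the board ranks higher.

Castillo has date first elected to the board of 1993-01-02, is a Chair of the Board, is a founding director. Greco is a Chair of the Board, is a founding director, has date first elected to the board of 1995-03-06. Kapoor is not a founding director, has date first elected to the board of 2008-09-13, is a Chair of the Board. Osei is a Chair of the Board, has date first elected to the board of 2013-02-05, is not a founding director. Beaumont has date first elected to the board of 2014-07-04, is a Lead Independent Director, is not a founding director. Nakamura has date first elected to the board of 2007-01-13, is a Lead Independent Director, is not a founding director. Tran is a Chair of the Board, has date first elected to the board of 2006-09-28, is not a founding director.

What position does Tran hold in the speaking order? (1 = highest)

By board role: Greco, Castillo, Osei, Kapoor and Tran (Chair of the Board); then Beaumont and Nakamura (Lead Independent Director).
Among Greco, Castillo, Osei, Kapoor and Tran, a founding director before not a founding director: Greco and Castillo (a founding director) before Osei, Kapoor and Tran (not a founding director).
Among Greco and Castillo, by date first elected to the board (later first): Greco (1995-03-06) before Castillo (1993-01-02).
Among Osei, Kapoor and Tran, by date first elected to the board (later first): Osei (2013-02-05) before Kapoor (2008-09-13) before Tran (2006-09-28).
Beaumont and Nakamura are each not a founding director, so the next rule applies.
Among Beaumont and Nakamura, by date first elected to the board (later first): Beaumont (2014-07-04) before Nakamura (2007-01-13).
Order: Greco, Castillo, Osei, Kapoor, Tran, Beaumont, Nakamura. So position 5.

5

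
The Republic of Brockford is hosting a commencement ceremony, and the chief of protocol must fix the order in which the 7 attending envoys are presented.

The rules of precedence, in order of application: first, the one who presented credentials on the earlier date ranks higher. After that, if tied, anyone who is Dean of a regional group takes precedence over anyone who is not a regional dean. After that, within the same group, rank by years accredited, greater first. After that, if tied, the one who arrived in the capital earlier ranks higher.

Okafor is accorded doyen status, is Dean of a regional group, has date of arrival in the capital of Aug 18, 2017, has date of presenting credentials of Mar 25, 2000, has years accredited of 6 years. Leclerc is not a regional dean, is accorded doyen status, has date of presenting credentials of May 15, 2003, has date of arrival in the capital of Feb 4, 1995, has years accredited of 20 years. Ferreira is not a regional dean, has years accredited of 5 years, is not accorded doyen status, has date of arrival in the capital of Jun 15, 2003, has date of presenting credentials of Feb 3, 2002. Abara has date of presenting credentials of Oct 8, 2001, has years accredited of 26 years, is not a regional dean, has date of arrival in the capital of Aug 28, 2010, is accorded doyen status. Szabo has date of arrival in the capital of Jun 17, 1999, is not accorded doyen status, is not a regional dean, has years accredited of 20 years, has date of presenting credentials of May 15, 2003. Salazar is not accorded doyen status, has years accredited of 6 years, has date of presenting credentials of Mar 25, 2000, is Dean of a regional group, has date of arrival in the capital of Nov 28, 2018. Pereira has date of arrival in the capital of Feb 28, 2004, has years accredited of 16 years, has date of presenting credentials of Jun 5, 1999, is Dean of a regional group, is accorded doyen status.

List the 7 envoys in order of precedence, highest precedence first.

By date of presenting credentials (earlier first): Pereira (Jun 5, 1999); then Okafor and Salazar (both Mar 25, 2000); then Abara (Oct 8, 2001); then Ferreira (Feb 3, 2002); then Leclerc and Szabo (both May 15, 2003).
Okafor and Salazar are each Dean of a regional group, so the next rule applies.
Okafor and Salazar both have years accredited 6 years, so the next rule applies.
Among Okafor and Salazar, by date of arrival in the capital (earlier first): Okafor (Aug 18, 2017) before Salazar (Nov 28, 2018).
Leclerc and Szabo are each not a regional dean, so the next rule applies.
Leclerc and Szabo both have years accredited 20 years, so the next rule applies.
Among Leclerc and Szabo, by date of arrival in the capital (earlier first): Leclerc (Feb 4, 1995) before Szabo (Jun 17, 1999).
Full order: Pereira, Okafor, Salazar, Abara, Ferreira, Leclerc, Szabo.

Pereira, Okafor, Salazar, Abara, Ferreira, Leclerc, Szabo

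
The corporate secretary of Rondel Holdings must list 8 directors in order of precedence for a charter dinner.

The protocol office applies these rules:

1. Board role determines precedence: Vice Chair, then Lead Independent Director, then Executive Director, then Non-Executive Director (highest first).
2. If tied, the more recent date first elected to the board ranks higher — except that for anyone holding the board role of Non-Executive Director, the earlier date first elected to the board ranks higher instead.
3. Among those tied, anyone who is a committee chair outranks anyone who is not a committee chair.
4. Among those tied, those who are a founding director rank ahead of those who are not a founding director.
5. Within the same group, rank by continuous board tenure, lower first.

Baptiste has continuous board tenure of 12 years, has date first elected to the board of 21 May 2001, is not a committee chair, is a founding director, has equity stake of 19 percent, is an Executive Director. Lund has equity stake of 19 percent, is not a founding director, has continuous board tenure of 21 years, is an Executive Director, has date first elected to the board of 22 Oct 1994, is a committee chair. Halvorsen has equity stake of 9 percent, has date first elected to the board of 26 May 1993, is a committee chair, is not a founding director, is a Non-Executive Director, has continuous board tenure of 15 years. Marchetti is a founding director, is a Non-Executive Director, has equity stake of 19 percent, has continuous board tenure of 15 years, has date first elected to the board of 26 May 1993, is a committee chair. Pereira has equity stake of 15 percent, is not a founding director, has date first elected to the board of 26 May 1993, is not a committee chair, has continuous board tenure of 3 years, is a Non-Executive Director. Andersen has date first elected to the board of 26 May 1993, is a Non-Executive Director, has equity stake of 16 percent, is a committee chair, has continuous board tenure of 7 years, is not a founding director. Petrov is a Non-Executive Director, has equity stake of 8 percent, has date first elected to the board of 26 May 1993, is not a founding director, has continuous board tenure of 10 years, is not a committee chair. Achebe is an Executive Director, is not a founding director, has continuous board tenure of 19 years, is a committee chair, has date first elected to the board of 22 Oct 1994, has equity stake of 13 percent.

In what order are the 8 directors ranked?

By board role: Baptiste, Achebe and Lund (Executive Director); then Marchetti, Andersen, Halvorsen, Pereira and Petrov (Non-Executive Director).
Among Baptiste, Achebe and Lund, by date first elected to the board (later first): Baptiste (21 May 2001) before Achebe and Lund (22 Oct 1994).
Achebe and Lund are each a committee chair, so the next rule applies.
Achebe and Lund are each not a founding director, so the next rule applies.
Among Achebe and Lund, by continuous board tenure (lower first): Achebe (19 years) before Lund (21 years).
Marchetti, Andersen, Halvorsen, Pereira and Petrov all have date first elected to the board 26 May 1993, so the next rule applies.
Among Marchetti, Andersen, Halvorsen, Pereira and Petrov, a committee chair before not a committee chair: Marchetti, Andersen and Halvorsen (a committee chair) before Pereira and Petrov (not a committee chair).
Among Marchetti, Andersen and Halvorsen, a founding director before not a founding director: Marchetti (a founding director) before Andersen and Halvorsen (not a founding director).
Among Andersen and Halvorsen, by continuous board tenure (lower first): Andersen (7 years) before Halvorsen (15 years).
Pereira and Petrov are each not a founding director, so the next rule applies.
Among Pereira and Petrov, by continuous board tenure (lower first): Pereira (3 years) before Petrov (10 years).
Full order: Baptiste, Achebe, Lund, Marchetti, Andersen, Halvorsen, Pereira, Petrov.

Baptiste, Achebe, Lund, Marchetti, Andersen, Halvorsen, Pereira, Petrov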